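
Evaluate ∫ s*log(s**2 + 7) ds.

s**2*log(s**2 + 7)/2 - s**2/2 + 7*log(s**2 + 7)/2 + C

Let u = s**2 + 7, so du = (2*s) ds.
The integral becomes (1/2)·∫ log(u) du; integrate by parts with u′=log(u), dv′=du.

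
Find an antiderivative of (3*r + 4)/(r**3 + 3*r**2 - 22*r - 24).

8*log(r - 4)/25 - log(r + 1)/25 - 7*log(r + 6)/25 + C

Factor the denominator: (r - 4)*(r + 1)*(r + 6).
Partial-fraction decomposition: -7/(25*(r + 6)) - 1/(25*(r + 1)) + 8/(25*(r - 4)).
Integrate each term: A/(r−a) contributes A·log|r−a|.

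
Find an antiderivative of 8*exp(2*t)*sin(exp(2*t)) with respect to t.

-4*cos(exp(2*t)) + C

Let u = exp(2*t), so du = (2*exp(2*t)) dt.
Rewriting, the integral becomes 4·∫ sin(u) du = 4·-cos(u).
Substituting back, u = exp(2*t).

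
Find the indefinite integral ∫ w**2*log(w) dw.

Use integration by parts with u = log(w), dv = w**2 dw.
Then du = 1/w dw and v = w**3/3.

w**3*log(w)/3 - w**3/9 + C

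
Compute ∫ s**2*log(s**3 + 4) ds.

Let u = s**3 + 4, so du = (3*s**2) ds.
The integral becomes (1/3)·∫ log(u) du; integrate by parts with u′=log(u), dv′=du.

s**3*log(s**3 + 4)/3 - s**3/3 + 4*log(s**3 + 4)/3 + C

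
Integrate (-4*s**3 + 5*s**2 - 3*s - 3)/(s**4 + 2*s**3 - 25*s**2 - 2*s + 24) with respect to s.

Factor the denominator: (s - 4)*(s - 1)*(s + 1)*(s + 6).
Partial-fraction decomposition: -1059/(350*(s + 6)) + 9/(50*(s + 1)) + 5/(42*(s - 1)) - 191/(150*(s - 4)).
Integrate each term: A/(s−a) contributes A·log|s−a|.

-191*log(s - 4)/150 + 5*log(s - 1)/42 + 9*log(s + 1)/50 - 1059*log(s + 6)/350 + C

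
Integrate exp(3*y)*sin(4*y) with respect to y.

Let I denote the integral. Integrate by parts with u = sin(4*y), dv = exp(3*y) dy, so v = exp(3*y)/3: I = exp(3*y)*sin(4*y)/3 − (4/3)·∫ exp(3*y)*cos(4*y) dy.
Apply parts again with u = cos(4*y), dv = exp(3*y) dy: ∫ exp(3*y)*cos(4*y) dy = exp(3*y)*cos(4*y)/3 + (4/3)·I. Substituting back brings back I: I = exp(3*y)*sin(4*y)/3 - 4*exp(3*y)*cos(4*y)/9 − (16/9)·I.
Solving for I: (1 + 16/9)·I equals the remaining terms, so I = (9/25)·(exp(3*y)*sin(4*y)/3 - 4*exp(3*y)*cos(4*y)/9).

3*exp(3*y)*sin(4*y)/25 - 4*exp(3*y)*cos(4*y)/25 + C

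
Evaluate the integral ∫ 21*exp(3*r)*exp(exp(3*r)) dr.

7*exp(exp(3*r)) + C

Let u = exp(3*r), so du = (3*exp(3*r)) dr.
Rewriting, the integral becomes 7·∫ e^u du = 7·e^u.
Substituting back, u = exp(3*r).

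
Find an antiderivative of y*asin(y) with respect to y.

Use integration by parts with u = arcsin(y), dv = y dy.
Then du = 1/sqrt(-y**2 + 1) dy.

y**2*asin(y)/2 + y*sqrt(-y**2 + 1)/4 - asin(y)/4 + C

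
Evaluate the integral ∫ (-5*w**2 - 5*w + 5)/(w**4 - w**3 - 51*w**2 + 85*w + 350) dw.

Factor the denominator: (w - 5)**2*(w + 2)*(w + 7).
Partial-fraction decomposition: 41/(144*(w + 7)) - 1/(49*(w + 2)) - 1865/(7056*(w - 5)) - 145/(84*(w - 5)**2).
Integrate each term; A/(w−a) gives A·log|w−a|; A/(w−a)² gives −A/(w−a).

-1865*log(w - 5)/7056 - log(w + 2)/49 + 41*log(w + 7)/144 + 145/(84*w - 420) + C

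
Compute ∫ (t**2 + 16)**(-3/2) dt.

Substitute t = 4·tan(θ), so dt = 4·sec(θ)^2 dθ and the radical becomes sqrt(t**2 + 16) = 4·sec(θ) by the Pythagorean identity.
Integrate the resulting trig expression in θ, then back-substitute tan(θ) = t/4, sec(θ) = sqrt(t**2 + 16)/4 (absorbing any constant into C).

t/(16*sqrt(t**2 + 16)) + C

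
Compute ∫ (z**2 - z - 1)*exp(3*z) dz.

(9*z**2 - 15*z - 4)*exp(3*z)/27 + C

Use integration by parts with u = z**2 - z - 1, dv = exp(3*z) dz, so v = exp(3*z)/3.
Apply parts 2 times (tabular method): alternate signs, differentiate u down to 0, integrate dv up.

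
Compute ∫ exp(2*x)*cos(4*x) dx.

exp(2*x)*sin(4*x)/5 + exp(2*x)*cos(4*x)/10 + C

Let I denote the integral. Integrate by parts with u = cos(4*x), dv = exp(2*x) dx, so v = exp(2*x)/2: I = exp(2*x)*cos(4*x)/2 + 2·∫ exp(2*x)*sin(4*x) dx.
Apply parts again with u = sin(4*x), dv = exp(2*x) dx: ∫ exp(2*x)*sin(4*x) dx = exp(2*x)*sin(4*x)/2 − 2·I. Substituting back brings back I: I = exp(2*x)*sin(4*x) + exp(2*x)*cos(4*x)/2 − 4·I.
Solving for I: (1 + 4)·I equals the remaining terms, so I = (1/5)·(exp(2*x)*sin(4*x) + exp(2*x)*cos(4*x)/2).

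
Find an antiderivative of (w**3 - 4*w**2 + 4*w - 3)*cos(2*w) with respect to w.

w**3*sin(2*w)/2 - 2*w**2*sin(2*w) + 3*w**2*cos(2*w)/4 + 5*w*sin(2*w)/4 - 2*w*cos(2*w) - sin(2*w)/2 + 5*cos(2*w)/8 + C

Use integration by parts with u = w**3 - 4*w**2 + 4*w - 3, dv = cos(2*w) dw, so v = sin(2*w)/2.
Apply parts 3 times (tabular method): alternate signs, differentiate u down to 0, integrate dv up.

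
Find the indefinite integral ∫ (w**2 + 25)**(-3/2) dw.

w/(25*sqrt(w**2 + 25)) + C

Substitute w = 5·tan(θ), so dw = 5·sec(θ)^2 dθ and the radical becomes sqrt(w**2 + 25) = 5·sec(θ) by the Pythagorean identity.
Integrate the resulting trig expression in θ, then back-substitute tan(θ) = w/5, sec(θ) = sqrt(w**2 + 25)/5 (absorbing any constant into C).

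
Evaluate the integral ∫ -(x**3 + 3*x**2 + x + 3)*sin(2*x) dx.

x**3*cos(2*x)/2 - 3*x**2*sin(2*x)/4 + 3*x**2*cos(2*x)/2 - 3*x*sin(2*x)/2 - x*cos(2*x)/4 + sin(2*x)/8 + 3*cos(2*x)/4 + C

Use integration by parts with u = x**3 + 3*x**2 + x + 3, dv = -sin(2*x) dx, so v = cos(2*x)/2.
Apply parts 3 times (tabular method): alternate signs, differentiate u down to 0, integrate dv up.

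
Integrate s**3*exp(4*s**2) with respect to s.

(4*s**2 - 1)*exp(4*s**2)/32 + C

Let u = s², du = 2s ds; rewrite as (1/2)∫ u^1·exp(4u) du.
Now integrate by parts 1 time.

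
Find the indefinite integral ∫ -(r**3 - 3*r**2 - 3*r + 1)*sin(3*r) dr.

Use integration by parts with u = r**3 - 3*r**2 - 3*r + 1, dv = -sin(3*r) dr, so v = cos(3*r)/3.
Apply parts 3 times (tabular method): alternate signs, differentiate u down to 0, integrate dv up.

r**3*cos(3*r)/3 - r**2*sin(3*r)/3 - r**2*cos(3*r) + 2*r*sin(3*r)/3 - 11*r*cos(3*r)/9 + 11*sin(3*r)/27 + 5*cos(3*r)/9 + C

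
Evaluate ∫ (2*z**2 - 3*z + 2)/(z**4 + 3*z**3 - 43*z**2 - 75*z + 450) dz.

37*log(z - 5)/220 - 11*log(z - 3)/144 + 67*log(z + 5)/80 - 92*log(z + 6)/99 + C

Factor the denominator: (z - 5)*(z - 3)*(z + 5)*(z + 6).
Partial-fraction decomposition: -92/(99*(z + 6)) + 67/(80*(z + 5)) - 11/(144*(z - 3)) + 37/(220*(z - 5)).
Integrate each term: A/(z−a) contributes A·log|z−a|.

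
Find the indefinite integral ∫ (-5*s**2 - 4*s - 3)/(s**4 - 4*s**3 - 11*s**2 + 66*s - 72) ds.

Factor the denominator: (s - 3)**2*(s - 2)*(s + 4).
Partial-fraction decomposition: 67/(294*(s + 4)) - 31/(6*(s - 2)) + 242/(49*(s - 3)) - 60/(7*(s - 3)**2).
Integrate each term; A/(s−a) gives A·log|s−a|; A/(s−a)² gives −A/(s−a).

242*log(s - 3)/49 - 31*log(s - 2)/6 + 67*log(s + 4)/294 + 60/(7*s - 21) + C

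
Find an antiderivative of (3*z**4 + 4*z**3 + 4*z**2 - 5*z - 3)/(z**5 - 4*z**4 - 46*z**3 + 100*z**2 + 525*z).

-log(z)/175 + 2911*log(z - 7)/560 - 2447*log(z - 5)/800 - 61*log(z + 3)/160 + 499*log(z + 5)/400 + C

Factor the denominator: z*(z - 7)*(z - 5)*(z + 3)*(z + 5).
Partial-fraction decomposition: 499/(400*(z + 5)) - 61/(160*(z + 3)) - 2447/(800*(z - 5)) + 2911/(560*(z - 7)) - 1/(175*z).
Integrate each term: A/(z−a) contributes A·log|z−a|.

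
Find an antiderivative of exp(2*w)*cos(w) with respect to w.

Let I denote the integral. Integrate by parts with u = cos(w), dv = exp(2*w) dw, so v = exp(2*w)/2: I = exp(2*w)*cos(w)/2 + (1/2)·∫ exp(2*w)*sin(w) dw.
Apply parts again with u = sin(w), dv = exp(2*w) dw: ∫ exp(2*w)*sin(w) dw = exp(2*w)*sin(w)/2 − (1/2)·I. Substituting back brings back I: I = exp(2*w)*sin(w)/4 + exp(2*w)*cos(w)/2 − (1/4)·I.
Solving for I: (1 + 1/4)·I equals the remaining terms, so I = (4/5)·(exp(2*w)*sin(w)/4 + exp(2*w)*cos(w)/2).

exp(2*w)*sin(w)/5 + 2*exp(2*w)*cos(w)/5 + C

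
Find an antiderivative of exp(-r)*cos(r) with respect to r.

Let I denote the integral. Integrate by parts with u = cos(r), dv = exp(-r) dr, so v = -exp(-r): I = -exp(-r)*cos(r) − ∫ exp(-r)*sin(r) dr.
Apply parts again with u = sin(r), dv = exp(-r) dr: ∫ exp(-r)*sin(r) dr = -exp(-r)*sin(r) + I. Substituting back brings back I: I = exp(-r)*sin(r) - exp(-r)*cos(r) − I.
Solving for I: (1 + 1)·I equals the remaining terms, so I = (1/2)·(exp(-r)*sin(r) - exp(-r)*cos(r)).

exp(-r)*sin(r)/2 - exp(-r)*cos(r)/2 + C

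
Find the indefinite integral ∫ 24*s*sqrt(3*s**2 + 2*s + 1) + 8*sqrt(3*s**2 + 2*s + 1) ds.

Let u = 3*s**2 + 2*s + 1, so du = (6*s + 2) ds.
Rewriting, the integral becomes 4·∫ √u du = 4·(2/3)u^(3/2).
Substituting back, u = 3*s**2 + 2*s + 1.

8*(3*s**2 + 2*s + 1)**(3/2)/3 + C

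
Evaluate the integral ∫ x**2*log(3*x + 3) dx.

Use integration by parts with u = log(3*x + 3), dv = x**2 dx.
Then du = 3/(3*x + 3) dx and v = x**3/3.

x**3*log(3*x + 3)/3 - x**3/9 + x**2/6 - x/3 + log(x + 1)/3 + C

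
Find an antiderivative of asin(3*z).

z*asin(3*z) + sqrt(-9*z**2 + 1)/3 + C

Use integration by parts with u = arcsin(3*z), dv = dz.
Then du = 3/sqrt(-9*z**2 + 1) dz.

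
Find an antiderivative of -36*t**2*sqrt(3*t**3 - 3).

Let u = 3*t**3 - 3, so du = (9*t**2) dt.
Rewriting, the integral becomes -4·∫ √u du = -4·(2/3)u^(3/2).
Substituting back, u = 3*t**3 - 3.

-8*(3*t**3 - 3)**(3/2)/3 + C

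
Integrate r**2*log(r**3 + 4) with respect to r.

r**3*log(r**3 + 4)/3 - r**3/3 + 4*log(r**3 + 4)/3 + C

Let u = r**3 + 4, so du = (3*r**2) dr.
The integral becomes (1/3)·∫ log(u) du; integrate by parts with u′=log(u), dv′=du.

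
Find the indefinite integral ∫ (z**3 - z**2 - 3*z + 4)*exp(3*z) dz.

Use integration by parts with u = z**3 - z**2 - 3*z + 4, dv = exp(3*z) dz, so v = exp(3*z)/3.
Apply parts 3 times (tabular method): alternate signs, differentiate u down to 0, integrate dv up.

(9*z**3 - 18*z**2 - 15*z + 41)*exp(3*z)/27 + C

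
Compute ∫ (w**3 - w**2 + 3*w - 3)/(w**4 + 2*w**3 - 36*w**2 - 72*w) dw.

Factor the denominator: w*(w - 6)*(w + 2)*(w + 6).
Partial-fraction decomposition: 91/(96*(w + 6)) - 21/(64*(w + 2)) + 65/(192*(w - 6)) + 1/(24*w).
Integrate each term: A/(w−a) contributes A·log|w−a|.

log(w)/24 + 65*log(w - 6)/192 - 21*log(w + 2)/64 + 91*log(w + 6)/96 + C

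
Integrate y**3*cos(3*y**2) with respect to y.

y**2*sin(3*y**2)/6 + cos(3*y**2)/18 + C

Let u = y², du = 2y dy; rewrite as (1/2)∫ u^1·cos(3u) du.
Now integrate by parts 1 time.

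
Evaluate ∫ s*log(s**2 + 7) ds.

Let u = s**2 + 7, so du = (2*s) ds.
The integral becomes (1/2)·∫ log(u) du; integrate by parts with u′=log(u), dv′=du.

s**2*log(s**2 + 7)/2 - s**2/2 + 7*log(s**2 + 7)/2 + C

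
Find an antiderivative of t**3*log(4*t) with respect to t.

t**4*(log(t) + 2*log(2))/4 - t**4/16 + C

Use integration by parts with u = log(4*t), dv = t**3 dt.
Then du = 1/t dt and v = t**4/4.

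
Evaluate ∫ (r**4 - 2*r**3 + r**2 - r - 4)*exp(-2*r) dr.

Use integration by parts with u = r**4 - 2*r**3 + r**2 - r - 4, dv = exp(-2*r) dr, so v = -exp(-2*r)/2.
Apply parts 4 times (tabular method): alternate signs, differentiate u down to 0, integrate dv up.

(-r**4 - r**2 + 4)*exp(-2*r)/2 + C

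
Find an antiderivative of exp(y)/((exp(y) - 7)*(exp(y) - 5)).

Let u = e^y, du = e^y dy.
The integral becomes ∫ du/((u-7)(u-5)); decompose into partial fractions.

log(exp(y) - 7)/2 - log(exp(y) - 5)/2 + C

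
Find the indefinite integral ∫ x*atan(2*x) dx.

Use integration by parts with u = arctan(2*x), dv = x dx.
Then du = 2/(4*x**2 + 1) dx.

x**2*atan(2*x)/2 - x/4 + atan(2*x)/8 + C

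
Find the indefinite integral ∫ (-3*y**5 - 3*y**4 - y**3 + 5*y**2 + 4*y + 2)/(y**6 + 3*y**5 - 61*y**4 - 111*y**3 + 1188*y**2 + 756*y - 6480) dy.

-2807*log(y - 5)/484 + 1903*log(y - 4)/350 - 235*log(y - 3)/243 - 137*log(y + 3)/756 - 2189437*log(y + 6)/1470150 - 9907/(1485*y + 8910) + C

Factor the denominator: (y - 5)*(y - 4)*(y - 3)*(y + 3)*(y + 6)**2.
Partial-fraction decomposition: -2189437/(1470150*(y + 6)) + 9907/(1485*(y + 6)**2) - 137/(756*(y + 3)) - 235/(243*(y - 3)) + 1903/(350*(y - 4)) - 2807/(484*(y - 5)).
Integrate each term; A/(y−a) gives A·log|y−a|; A/(y−a)² gives −A/(y−a).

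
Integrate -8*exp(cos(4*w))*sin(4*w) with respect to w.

Let u = cos(4*w), so du = (-4*sin(4*w)) dw.
Rewriting, the integral becomes 2·∫ e^u du = 2·e^u.
Substituting back, u = cos(4*w).

2*exp(cos(4*w)) + C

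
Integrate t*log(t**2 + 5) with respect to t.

t**2*log(t**2 + 5)/2 - t**2/2 + 5*log(t**2 + 5)/2 + C

Let u = t**2 + 5, so du = (2*t) dt.
The integral becomes (1/2)·∫ log(u) du; integrate by parts with u′=log(u), dv′=du.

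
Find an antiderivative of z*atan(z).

Use integration by parts with u = arctan(z), dv = z dz.
Then du = 1/(z**2 + 1) dz.

z**2*atan(z)/2 - z/2 + atan(z)/2 + C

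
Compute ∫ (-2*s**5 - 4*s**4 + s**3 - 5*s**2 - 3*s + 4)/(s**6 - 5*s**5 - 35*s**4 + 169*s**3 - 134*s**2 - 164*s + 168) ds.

Factor the denominator: (s - 7)*(s - 2)**2*(s - 1)*(s + 1)*(s + 6).
Partial-fraction decomposition: -4997/(14560*(s + 6)) - 1/(720*(s + 1)) + 3/(28*(s - 1)) + 7219/(7200*(s - 2)) + 71/(60*(s - 2)**2) - 14379/(5200*(s - 7)).
Integrate each term; A/(s−a) gives A·log|s−a|; A/(s−a)² gives −A/(s−a).

-14379*log(s - 7)/5200 + 7219*log(s - 2)/7200 + 3*log(s - 1)/28 - log(s + 1)/720 - 4997*log(s + 6)/14560 - 71/(60*s - 120) + C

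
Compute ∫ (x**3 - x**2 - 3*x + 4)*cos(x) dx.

Use integration by parts with u = x**3 - x**2 - 3*x + 4, dv = cos(x) dx, so v = sin(x).
Apply parts 3 times (tabular method): alternate signs, differentiate u down to 0, integrate dv up.

x**3*sin(x) - x**2*sin(x) + 3*x**2*cos(x) - 9*x*sin(x) - 2*x*cos(x) + 6*sin(x) - 9*cos(x) + C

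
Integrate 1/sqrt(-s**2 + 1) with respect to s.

asin(s) + C

Substitute s = sin(θ), so ds = cos(θ) dθ and the radical becomes sqrt(-s**2 + 1) = cos(θ) by the Pythagorean identity.
Integrate the resulting trig expression in θ, then back-substitute θ = asin(s), sin(θ) = s, cos(θ) = sqrt(-s**2 + 1) (absorbing any constant into C).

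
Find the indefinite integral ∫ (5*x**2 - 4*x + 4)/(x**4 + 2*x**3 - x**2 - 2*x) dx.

-2*log(x) + 5*log(x - 1)/6 + 13*log(x + 1)/2 - 16*log(x + 2)/3 + C

Factor the denominator: x*(x - 1)*(x + 1)*(x + 2).
Partial-fraction decomposition: -16/(3*(x + 2)) + 13/(2*(x + 1)) + 5/(6*(x - 1)) - 2/x.
Integrate each term: A/(x−a) contributes A·log|x−a|.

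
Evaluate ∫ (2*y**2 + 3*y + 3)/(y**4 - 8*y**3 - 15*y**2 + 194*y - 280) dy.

Factor the denominator: (y - 7)*(y - 4)*(y - 2)*(y + 5).
Partial-fraction decomposition: -19/(378*(y + 5)) + 17/(70*(y - 2)) - 47/(54*(y - 4)) + 61/(90*(y - 7)).
Integrate each term: A/(y−a) contributes A·log|y−a|.

61*log(y - 7)/90 - 47*log(y - 4)/54 + 17*log(y - 2)/70 - 19*log(y + 5)/378 + C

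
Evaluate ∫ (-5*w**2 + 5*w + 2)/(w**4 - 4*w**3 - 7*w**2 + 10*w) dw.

Factor the denominator: w*(w - 5)*(w - 1)*(w + 2).
Partial-fraction decomposition: 2/(3*(w + 2)) - 1/(6*(w - 1)) - 7/(10*(w - 5)) + 1/(5*w).
Integrate each term: A/(w−a) contributes A·log|w−a|.

log(w)/5 - 7*log(w - 5)/10 - log(w - 1)/6 + 2*log(w + 2)/3 + C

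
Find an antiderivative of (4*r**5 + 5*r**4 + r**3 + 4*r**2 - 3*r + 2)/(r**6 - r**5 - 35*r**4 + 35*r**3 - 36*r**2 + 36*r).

Factor the denominator: r*(r - 6)*(r - 1)*(r + 6)*(r**2 + 1).
Partial-fraction decomposition: -3*(r - 1)/(74*(r**2 + 1)) + 6169/(4662*(r + 6)) - 13/(70*(r - 1)) + 4741/(1665*(r - 6)) + 1/(18*r).
Integrate each term; A/(r−a) gives A·log|r−a|; the (Br+D)/(r²+p²) term gives a log and an atan.

log(r)/18 + 4741*log(r - 6)/1665 - 13*log(r - 1)/70 + 6169*log(r + 6)/4662 - 3*log(r**2 + 1)/148 + 3*atan(r)/74 + C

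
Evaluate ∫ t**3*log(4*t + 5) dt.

t**4*log(4*t + 5)/4 - t**4/16 + 5*t**3/48 - 25*t**2/128 + 125*t/256 - 625*log(4*t + 5)/1024 + C

Use integration by parts with u = log(4*t + 5), dv = t**3 dt.
Then du = 4/(4*t + 5) dt and v = t**4/4.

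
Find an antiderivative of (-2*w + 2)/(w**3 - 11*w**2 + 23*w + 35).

Factor the denominator: (w - 7)*(w - 5)*(w + 1).
Partial-fraction decomposition: 1/(12*(w + 1)) + 2/(3*(w - 5)) - 3/(4*(w - 7)).
Integrate each term: A/(w−a) contributes A·log|w−a|.

-3*log(w - 7)/4 + 2*log(w - 5)/3 + log(w + 1)/12 + C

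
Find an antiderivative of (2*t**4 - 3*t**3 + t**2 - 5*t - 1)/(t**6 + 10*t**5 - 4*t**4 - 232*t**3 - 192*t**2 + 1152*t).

-log(t)/1152 + 63*log(t - 4)/1280 - log(t - 2)/1536 - 739*log(t + 4)/768 + 21071*log(t + 6)/23040 - 661/(192*t + 1152) + C

Factor the denominator: t*(t - 4)*(t - 2)*(t + 4)*(t + 6)**2.
Partial-fraction decomposition: 21071/(23040*(t + 6)) + 661/(192*(t + 6)**2) - 739/(768*(t + 4)) - 1/(1536*(t - 2)) + 63/(1280*(t - 4)) - 1/(1152*t).
Integrate each term; A/(t−a) gives A·log|t−a|; A/(t−a)² gives −A/(t−a).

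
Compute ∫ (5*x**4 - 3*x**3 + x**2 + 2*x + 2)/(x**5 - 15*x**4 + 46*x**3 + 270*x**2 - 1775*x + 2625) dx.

11041*log(x - 7)/192 - 20083*log(x - 5)/400 - 341*log(x - 3)/128 + 3517*log(x + 5)/9600 + 2787/(40*x - 200) + C

Factor the denominator: (x - 7)*(x - 5)**2*(x - 3)*(x + 5).
Partial-fraction decomposition: 3517/(9600*(x + 5)) - 341/(128*(x - 3)) - 20083/(400*(x - 5)) - 2787/(40*(x - 5)**2) + 11041/(192*(x - 7)).
Integrate each term; A/(x−a) gives A·log|x−a|; A/(x−a)² gives −A/(x−a).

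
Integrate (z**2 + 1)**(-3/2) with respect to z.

Substitute z = tan(θ), so dz = sec(θ)^2 dθ and the radical becomes sqrt(z**2 + 1) = sec(θ) by the Pythagorean identity.
Integrate the resulting trig expression in θ, then back-substitute tan(θ) = z, sec(θ) = sqrt(z**2 + 1) (absorbing any constant into C).

z/sqrt(z**2 + 1) + C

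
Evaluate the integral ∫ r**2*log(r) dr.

r**3*log(r)/3 - r**3/9 + C

Use integration by parts with u = log(r), dv = r**2 dr.
Then du = 1/r dr and v = r**3/3.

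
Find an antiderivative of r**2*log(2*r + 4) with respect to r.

Use integration by parts with u = log(2*r + 4), dv = r**2 dr.
Then du = 2/(2*r + 4) dr and v = r**3/3.

r**3*log(2*r + 4)/3 - r**3/9 + r**2/3 - 4*r/3 + 8*log(r + 2)/3 + C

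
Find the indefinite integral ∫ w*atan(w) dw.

Use integration by parts with u = arctan(w), dv = w dw.
Then du = 1/(w**2 + 1) dw.

w**2*atan(w)/2 - w/2 + atan(w)/2 + C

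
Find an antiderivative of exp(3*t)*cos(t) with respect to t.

Let I denote the integral. Integrate by parts with u = cos(t), dv = exp(3*t) dt, so v = exp(3*t)/3: I = exp(3*t)*cos(t)/3 + (1/3)·∫ exp(3*t)*sin(t) dt.
Apply parts again with u = sin(t), dv = exp(3*t) dt: ∫ exp(3*t)*sin(t) dt = exp(3*t)*sin(t)/3 − (1/3)·I. Substituting back brings back I: I = exp(3*t)*sin(t)/9 + exp(3*t)*cos(t)/3 − (1/9)·I.
Solving for I: (1 + 1/9)·I equals the remaining terms, so I = (9/10)·(exp(3*t)*sin(t)/9 + exp(3*t)*cos(t)/3).

exp(3*t)*sin(t)/10 + 3*exp(3*t)*cos(t)/10 + C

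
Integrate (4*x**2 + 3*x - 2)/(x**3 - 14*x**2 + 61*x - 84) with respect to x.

Factor the denominator: (x - 7)*(x - 4)*(x - 3).
Partial-fraction decomposition: 43/(4*(x - 3)) - 74/(3*(x - 4)) + 215/(12*(x - 7)).
Integrate each term: A/(x−a) contributes A·log|x−a|.

215*log(x - 7)/12 - 74*log(x - 4)/3 + 43*log(x - 3)/4 + C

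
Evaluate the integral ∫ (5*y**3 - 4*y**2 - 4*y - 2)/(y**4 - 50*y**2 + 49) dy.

Factor the denominator: (y - 7)*(y - 1)*(y + 1)*(y + 7).
Partial-fraction decomposition: 1885/(672*(y + 7)) - 7/(96*(y + 1)) + 5/(96*(y - 1)) + 1489/(672*(y - 7)).
Integrate each term: A/(y−a) contributes A·log|y−a|.

1489*log(y - 7)/672 + 5*log(y - 1)/96 - 7*log(y + 1)/96 + 1885*log(y + 7)/672 + C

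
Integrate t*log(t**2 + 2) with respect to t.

Let u = t**2 + 2, so du = (2*t) dt.
The integral becomes (1/2)·∫ log(u) du; integrate by parts with u′=log(u), dv′=du.

t**2*log(t**2 + 2)/2 - t**2/2 + log(t**2 + 2) + C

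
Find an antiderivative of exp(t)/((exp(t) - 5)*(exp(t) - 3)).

log(exp(t) - 5)/2 - log(exp(t) - 3)/2 + C

Let u = e^t, du = e^t dt.
The integral becomes ∫ du/((u-3)(u-5)); decompose into partial fractions.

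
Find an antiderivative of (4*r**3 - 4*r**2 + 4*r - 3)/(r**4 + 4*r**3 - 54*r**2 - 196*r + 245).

Factor the denominator: (r - 7)*(r - 1)*(r + 5)*(r + 7).
Partial-fraction decomposition: 1599/(224*(r + 7)) - 623/(144*(r + 5)) - 1/(288*(r - 1)) + 1201/(1008*(r - 7)).
Integrate each term: A/(r−a) contributes A·log|r−a|.

1201*log(r - 7)/1008 - log(r - 1)/288 - 623*log(r + 5)/144 + 1599*log(r + 7)/224 + C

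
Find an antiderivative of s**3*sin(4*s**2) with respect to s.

Let u = s², du = 2s ds; rewrite as (1/2)∫ u^1·sin(4u) du.
Now integrate by parts 1 time.

-s**2*cos(4*s**2)/8 + sin(4*s**2)/32 + C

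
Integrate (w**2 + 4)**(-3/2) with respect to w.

Substitute w = 2·tan(θ), so dw = 2·sec(θ)^2 dθ and the radical becomes sqrt(w**2 + 4) = 2·sec(θ) by the Pythagorean identity.
Integrate the resulting trig expression in θ, then back-substitute tan(θ) = w/2, sec(θ) = sqrt(w**2 + 4)/2 (absorbing any constant into C).

w/(4*sqrt(w**2 + 4)) + C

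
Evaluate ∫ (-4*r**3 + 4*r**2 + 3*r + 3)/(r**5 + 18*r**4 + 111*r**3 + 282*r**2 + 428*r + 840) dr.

294*log(r + 5)/29 - 993*log(r + 6)/40 + 775*log(r + 7)/53 + 3961*log(r**2 + 4)/122960 + 3017*atan(r/2)/61480 + C

Factor the denominator: (r + 5)*(r + 6)*(r + 7)*(r**2 + 4).
Partial-fraction decomposition: (3961*r + 6034)/(61480*(r**2 + 4)) + 775/(53*(r + 7)) - 993/(40*(r + 6)) + 294/(29*(r + 5)).
Integrate each term; A/(r−a) gives A·log|r−a|; the (Br+D)/(r²+p²) term gives a log and an atan.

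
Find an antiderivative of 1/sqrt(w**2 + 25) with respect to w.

log(w + sqrt(w**2 + 25)) + C

Substitute w = 5·tan(θ), so dw = 5·sec(θ)^2 dθ and the radical becomes sqrt(w**2 + 25) = 5·sec(θ) by the Pythagorean identity.
Integrate the resulting trig expression in θ, then back-substitute tan(θ) = w/5, sec(θ) = sqrt(w**2 + 25)/5 (absorbing any constant into C).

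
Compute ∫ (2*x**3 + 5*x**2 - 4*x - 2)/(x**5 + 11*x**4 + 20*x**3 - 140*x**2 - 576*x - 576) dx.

19*log(x - 4)/336 - 5*log(x + 2)/24 + log(x + 3)/21 + 17*log(x + 4)/16 - 23*log(x + 6)/24 + C

Factor the denominator: (x - 4)*(x + 2)*(x + 3)*(x + 4)*(x + 6).
Partial-fraction decomposition: -23/(24*(x + 6)) + 17/(16*(x + 4)) + 1/(21*(x + 3)) - 5/(24*(x + 2)) + 19/(336*(x - 4)).
Integrate each term: A/(x−a) contributes A·log|x−a|.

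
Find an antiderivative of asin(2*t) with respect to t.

Use integration by parts with u = arcsin(2*t), dv = dt.
Then du = 2/sqrt(-4*t**2 + 1) dt.

t*asin(2*t) + sqrt(-4*t**2 + 1)/2 + C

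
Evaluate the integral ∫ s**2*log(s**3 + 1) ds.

Let u = s**3 + 1, so du = (3*s**2) ds.
The integral becomes (1/3)·∫ log(u) du; integrate by parts with u′=log(u), dv′=du.

s**3*log(s**3 + 1)/3 - s**3/3 + log(s**3 + 1)/3 + C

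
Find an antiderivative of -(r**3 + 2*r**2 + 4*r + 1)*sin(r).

Use integration by parts with u = r**3 + 2*r**2 + 4*r + 1, dv = -sin(r) dr, so v = cos(r).
Apply parts 3 times (tabular method): alternate signs, differentiate u down to 0, integrate dv up.

r**3*cos(r) - 3*r**2*sin(r) + 2*r**2*cos(r) - 4*r*sin(r) - 2*r*cos(r) + 2*sin(r) - 3*cos(r) + C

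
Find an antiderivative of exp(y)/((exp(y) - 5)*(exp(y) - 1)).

log(exp(y) - 5)/4 - log(exp(y) - 1)/4 + C

Let u = e^y, du = e^y dy.
The integral becomes ∫ du/((u-1)(u-5)); decompose into partial fractions.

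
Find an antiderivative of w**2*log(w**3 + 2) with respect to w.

Let u = w**3 + 2, so du = (3*w**2) dw.
The integral becomes (1/3)·∫ log(u) du; integrate by parts with u′=log(u), dv′=du.

w**3*log(w**3 + 2)/3 - w**3/3 + 2*log(w**3 + 2)/3 + C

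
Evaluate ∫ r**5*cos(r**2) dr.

Let u = r², du = 2r dr; rewrite as (1/2)∫ u^2·cos(1u) du.
Now integrate by parts 2 times.

r**4*sin(r**2)/2 + r**2*cos(r**2) - sin(r**2) + C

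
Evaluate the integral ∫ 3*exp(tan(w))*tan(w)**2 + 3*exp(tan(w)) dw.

3*exp(tan(w)) + C

Let u = tan(w), so du = (tan(w)**2 + 1) dw.
Rewriting, the integral becomes 3·∫ e^u du = 3·e^u.
Substituting back, u = tan(w).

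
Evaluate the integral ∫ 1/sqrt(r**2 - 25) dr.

log(r + sqrt(r**2 - 25)) + C

Substitute r = 5·sec(θ), so dr = 5·sec(θ)*tan(θ) dθ and the radical becomes sqrt(r**2 - 25) = 5·tan(θ) by the Pythagorean identity.
Integrate the resulting trig expression in θ, then back-substitute sec(θ) = r/5, tan(θ) = sqrt(r**2 - 25)/5 (absorbing any constant into C).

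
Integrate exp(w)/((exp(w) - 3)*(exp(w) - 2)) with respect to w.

log(exp(w) - 3) - log(exp(w) - 2) + C

Let u = e^w, du = e^w dw.
The integral becomes ∫ du/((u-3)(u-2)); decompose into partial fractions.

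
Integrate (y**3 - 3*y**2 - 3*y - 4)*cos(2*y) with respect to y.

y**3*sin(2*y)/2 - 3*y**2*sin(2*y)/2 + 3*y**2*cos(2*y)/4 - 9*y*sin(2*y)/4 - 3*y*cos(2*y)/2 - 5*sin(2*y)/4 - 9*cos(2*y)/8 + C

Use integration by parts with u = y**3 - 3*y**2 - 3*y - 4, dv = cos(2*y) dy, so v = sin(2*y)/2.
Apply parts 3 times (tabular method): alternate signs, differentiate u down to 0, integrate dv up.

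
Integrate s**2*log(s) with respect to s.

Use integration by parts with u = log(s), dv = s**2 ds.
Then du = 1/s ds and v = s**3/3.

s**3*log(s)/3 - s**3/9 + C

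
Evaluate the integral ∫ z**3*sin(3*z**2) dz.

Let u = z², du = 2z dz; rewrite as (1/2)∫ u^1·sin(3u) du.
Now integrate by parts 1 time.

-z**2*cos(3*z**2)/6 + sin(3*z**2)/18 + C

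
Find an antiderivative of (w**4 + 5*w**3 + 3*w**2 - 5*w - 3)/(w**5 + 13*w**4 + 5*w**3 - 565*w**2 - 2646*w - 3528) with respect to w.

65*log(w - 7)/308 + log(w + 3)/8 + log(w + 4)/66 - 9*log(w + 6)/2 + 865*log(w + 7)/168 + C

Factor the denominator: (w - 7)*(w + 3)*(w + 4)*(w + 6)*(w + 7).
Partial-fraction decomposition: 865/(168*(w + 7)) - 9/(2*(w + 6)) + 1/(66*(w + 4)) + 1/(8*(w + 3)) + 65/(308*(w - 7)).
Integrate each term: A/(w−a) contributes A·log|w−a|.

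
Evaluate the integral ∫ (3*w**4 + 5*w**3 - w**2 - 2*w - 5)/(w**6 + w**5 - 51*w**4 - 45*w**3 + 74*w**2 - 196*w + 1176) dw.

Factor the denominator: (w - 7)*(w - 2)*(w + 3)*(w + 7)*(w**2 + 4).
Partial-fraction decomposition: -(173*w - 558)/(5512*(w**2 + 4)) - 227/(1113*(w + 7)) + 1/(26*(w + 3)) - 1/(24*(w - 2)) + 177/(742*(w - 7)).
Integrate each term; A/(w−a) gives A·log|w−a|; the (Bw+D)/(w²+p²) term gives a log and an atan.

177*log(w - 7)/742 - log(w - 2)/24 + log(w + 3)/26 - 227*log(w + 7)/1113 - 173*log(w**2 + 4)/11024 + 279*atan(w/2)/5512 + C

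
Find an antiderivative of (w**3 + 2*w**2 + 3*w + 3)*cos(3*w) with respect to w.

w**3*sin(3*w)/3 + 2*w**2*sin(3*w)/3 + w**2*cos(3*w)/3 + 7*w*sin(3*w)/9 + 4*w*cos(3*w)/9 + 23*sin(3*w)/27 + 7*cos(3*w)/27 + C

Use integration by parts with u = w**3 + 2*w**2 + 3*w + 3, dv = cos(3*w) dw, so v = sin(3*w)/3.
Apply parts 3 times (tabular method): alternate signs, differentiate u down to 0, integrate dv up.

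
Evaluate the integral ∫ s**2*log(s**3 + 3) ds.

s**3*log(s**3 + 3)/3 - s**3/3 + log(s**3 + 3) + C

Let u = s**3 + 3, so du = (3*s**2) ds.
The integral becomes (1/3)·∫ log(u) du; integrate by parts with u′=log(u), dv′=du.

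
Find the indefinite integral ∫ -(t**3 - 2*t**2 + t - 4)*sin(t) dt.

t**3*cos(t) - 3*t**2*sin(t) - 2*t**2*cos(t) + 4*t*sin(t) - 5*t*cos(t) + 5*sin(t) + C

Use integration by parts with u = t**3 - 2*t**2 + t - 4, dv = -sin(t) dt, so v = cos(t).
Apply parts 3 times (tabular method): alternate signs, differentiate u down to 0, integrate dv up.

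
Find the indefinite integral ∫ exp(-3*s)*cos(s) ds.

Let I denote the integral. Integrate by parts with u = cos(s), dv = exp(-3*s) ds, so v = -exp(-3*s)/3: I = -exp(-3*s)*cos(s)/3 − (1/3)·∫ exp(-3*s)*sin(s) ds.
Apply parts again with u = sin(s), dv = exp(-3*s) ds: ∫ exp(-3*s)*sin(s) ds = -exp(-3*s)*sin(s)/3 + (1/3)·I. Substituting back brings back I: I = exp(-3*s)*sin(s)/9 - exp(-3*s)*cos(s)/3 − (1/9)·I.
Solving for I: (1 + 1/9)·I equals the remaining terms, so I = (9/10)·(exp(-3*s)*sin(s)/9 - exp(-3*s)*cos(s)/3).

exp(-3*s)*sin(s)/10 - 3*exp(-3*s)*cos(s)/10 + C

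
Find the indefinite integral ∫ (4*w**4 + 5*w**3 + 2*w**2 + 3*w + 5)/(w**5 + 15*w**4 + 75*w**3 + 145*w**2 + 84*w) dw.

5*log(w)/84 - log(w + 1)/12 + 203*log(w + 3)/24 - 81*log(w + 4)/4 + 2657*log(w + 7)/168 + C

Factor the denominator: w*(w + 1)*(w + 3)*(w + 4)*(w + 7).
Partial-fraction decomposition: 2657/(168*(w + 7)) - 81/(4*(w + 4)) + 203/(24*(w + 3)) - 1/(12*(w + 1)) + 5/(84*w).
Integrate each term: A/(w−a) contributes A·log|w−a|.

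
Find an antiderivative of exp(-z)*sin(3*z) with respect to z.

-exp(-z)*sin(3*z)/10 - 3*exp(-z)*cos(3*z)/10 + C

Let I denote the integral. Integrate by parts with u = sin(3*z), dv = exp(-z) dz, so v = -exp(-z): I = -exp(-z)*sin(3*z) + 3·∫ exp(-z)*cos(3*z) dz.
Apply parts again with u = cos(3*z), dv = exp(-z) dz: ∫ exp(-z)*cos(3*z) dz = -exp(-z)*cos(3*z) − 3·I. Substituting back brings back I: I = -exp(-z)*sin(3*z) - 3*exp(-z)*cos(3*z) − 9·I.
Solving for I: (1 + 9)·I equals the remaining terms, so I = (1/10)·(-exp(-z)*sin(3*z) - 3*exp(-z)*cos(3*z)).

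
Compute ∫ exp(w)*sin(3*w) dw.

Let I denote the integral. Integrate by parts with u = sin(3*w), dv = exp(w) dw, so v = exp(w): I = exp(w)*sin(3*w) − 3·∫ exp(w)*cos(3*w) dw.
Apply parts again with u = cos(3*w), dv = exp(w) dw: ∫ exp(w)*cos(3*w) dw = exp(w)*cos(3*w) + 3·I. Substituting back brings back I: I = exp(w)*sin(3*w) - 3*exp(w)*cos(3*w) − 9·I.
Solving for I: (1 + 9)·I equals the remaining terms, so I = (1/10)·(exp(w)*sin(3*w) - 3*exp(w)*cos(3*w)).

exp(w)*sin(3*w)/10 - 3*exp(w)*cos(3*w)/10 + C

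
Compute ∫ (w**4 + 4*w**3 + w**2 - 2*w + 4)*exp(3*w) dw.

(27*w**4 + 72*w**3 - 45*w**2 - 24*w + 116)*exp(3*w)/81 + C

Use integration by parts with u = w**4 + 4*w**3 + w**2 - 2*w + 4, dv = exp(3*w) dw, so v = exp(3*w)/3.
Apply parts 4 times (tabular method): alternate signs, differentiate u down to 0, integrate dv up.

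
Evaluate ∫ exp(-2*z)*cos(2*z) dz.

Let I denote the integral. Integrate by parts with u = cos(2*z), dv = exp(-2*z) dz, so v = -exp(-2*z)/2: I = -exp(-2*z)*cos(2*z)/2 − ∫ exp(-2*z)*sin(2*z) dz.
Apply parts again with u = sin(2*z), dv = exp(-2*z) dz: ∫ exp(-2*z)*sin(2*z) dz = -exp(-2*z)*sin(2*z)/2 + I. Substituting back brings back I: I = exp(-2*z)*sin(2*z)/2 - exp(-2*z)*cos(2*z)/2 − I.
Solving for I: (1 + 1)·I equals the remaining terms, so I = (1/2)·(exp(-2*z)*sin(2*z)/2 - exp(-2*z)*cos(2*z)/2).

exp(-2*z)*sin(2*z)/4 - exp(-2*z)*cos(2*z)/4 + C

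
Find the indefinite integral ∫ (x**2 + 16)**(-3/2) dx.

x/(16*sqrt(x**2 + 16)) + C

Substitute x = 4·tan(θ), so dx = 4·sec(θ)^2 dθ and the radical becomes sqrt(x**2 + 16) = 4·sec(θ) by the Pythagorean identity.
Integrate the resulting trig expression in θ, then back-substitute tan(θ) = x/4, sec(θ) = sqrt(x**2 + 16)/4 (absorbing any constant into C).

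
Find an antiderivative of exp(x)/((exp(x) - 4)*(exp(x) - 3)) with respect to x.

log(exp(x) - 4) - log(exp(x) - 3) + C

Let u = e^x, du = e^x dx.
The integral becomes ∫ du/((u-4)(u-3)); decompose into partial fractions.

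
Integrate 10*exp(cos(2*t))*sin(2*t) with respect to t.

Let u = cos(2*t), so du = (-2*sin(2*t)) dt.
Rewriting, the integral becomes -5·∫ e^u du = -5·e^u.
Substituting back, u = cos(2*t).

-5*exp(cos(2*t)) + C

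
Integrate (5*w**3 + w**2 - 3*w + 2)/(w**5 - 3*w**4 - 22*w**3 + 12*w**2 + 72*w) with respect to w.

log(w)/36 + 275*log(w - 6)/432 - log(w - 2)/4 + 7*log(w + 2)/16 - 23*log(w + 3)/27 + C

Factor the denominator: w*(w - 6)*(w - 2)*(w + 2)*(w + 3).
Partial-fraction decomposition: -23/(27*(w + 3)) + 7/(16*(w + 2)) - 1/(4*(w - 2)) + 275/(432*(w - 6)) + 1/(36*w).
Integrate each term: A/(w−a) contributes A·log|w−a|.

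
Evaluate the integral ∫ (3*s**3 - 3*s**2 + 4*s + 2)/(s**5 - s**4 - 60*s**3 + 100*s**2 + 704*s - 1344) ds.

283*log(s - 6)/520 - 81*log(s - 4)/176 + 11*log(s - 2)/216 + 127*log(s + 4)/720 - 1202*log(s + 7)/3861 + C

Factor the denominator: (s - 6)*(s - 4)*(s - 2)*(s + 4)*(s + 7).
Partial-fraction decomposition: -1202/(3861*(s + 7)) + 127/(720*(s + 4)) + 11/(216*(s - 2)) - 81/(176*(s - 4)) + 283/(520*(s - 6)).
Integrate each term: A/(s−a) contributes A·log|s−a|.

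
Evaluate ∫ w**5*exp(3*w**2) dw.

Let u = w², du = 2w dw; rewrite as (1/2)∫ u^2·exp(3u) du.
Now integrate by parts 2 times.

(9*w**4 - 6*w**2 + 2)*exp(3*w**2)/54 + C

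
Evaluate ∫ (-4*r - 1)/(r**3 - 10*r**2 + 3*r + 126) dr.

Factor the denominator: (r - 7)*(r - 6)*(r + 3).
Partial-fraction decomposition: 11/(90*(r + 3)) + 25/(9*(r - 6)) - 29/(10*(r - 7)).
Integrate each term: A/(r−a) contributes A·log|r−a|.

-29*log(r - 7)/10 + 25*log(r - 6)/9 + 11*log(r + 3)/90 + C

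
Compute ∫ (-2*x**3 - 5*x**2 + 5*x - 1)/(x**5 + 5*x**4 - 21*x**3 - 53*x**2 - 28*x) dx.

Factor the denominator: x*(x - 4)*(x + 1)**2*(x + 7).
Partial-fraction decomposition: 45/(308*(x + 7)) - 1/(100*(x + 1)) - 3/(10*(x + 1)**2) - 189/(1100*(x - 4)) + 1/(28*x).
Integrate each term; A/(x−a) gives A·log|x−a|; A/(x−a)² gives −A/(x−a).

log(x)/28 - 189*log(x - 4)/1100 - log(x + 1)/100 + 45*log(x + 7)/308 + 3/(10*x + 10) + C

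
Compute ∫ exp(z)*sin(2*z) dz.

Let I denote the integral. Integrate by parts with u = sin(2*z), dv = exp(z) dz, so v = exp(z): I = exp(z)*sin(2*z) − 2·∫ exp(z)*cos(2*z) dz.
Apply parts again with u = cos(2*z), dv = exp(z) dz: ∫ exp(z)*cos(2*z) dz = exp(z)*cos(2*z) + 2·I. Substituting back brings back I: I = exp(z)*sin(2*z) - 2*exp(z)*cos(2*z) − 4·I.
Solving for I: (1 + 4)·I equals the remaining terms, so I = (1/5)·(exp(z)*sin(2*z) - 2*exp(z)*cos(2*z)).

exp(z)*sin(2*z)/5 - 2*exp(z)*cos(2*z)/5 + C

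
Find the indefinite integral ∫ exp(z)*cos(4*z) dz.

4*exp(z)*sin(4*z)/17 + exp(z)*cos(4*z)/17 + C

Let I denote the integral. Integrate by parts with u = cos(4*z), dv = exp(z) dz, so v = exp(z): I = exp(z)*cos(4*z) + 4·∫ exp(z)*sin(4*z) dz.
Apply parts again with u = sin(4*z), dv = exp(z) dz: ∫ exp(z)*sin(4*z) dz = exp(z)*sin(4*z) − 4·I. Substituting back brings back I: I = 4*exp(z)*sin(4*z) + exp(z)*cos(4*z) − 16·I.
Solving for I: (1 + 16)·I equals the remaining terms, so I = (1/17)·(4*exp(z)*sin(4*z) + exp(z)*cos(4*z)).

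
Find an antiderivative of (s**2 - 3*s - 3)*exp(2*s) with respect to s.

Use integration by parts with u = s**2 - 3*s - 3, dv = exp(2*s) ds, so v = exp(2*s)/2.
Apply parts 2 times (tabular method): alternate signs, differentiate u down to 0, integrate dv up.

(s**2 - 4*s - 1)*exp(2*s)/2 + C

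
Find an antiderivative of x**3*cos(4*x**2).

x**2*sin(4*x**2)/8 + cos(4*x**2)/32 + C

Let u = x², du = 2x dx; rewrite as (1/2)∫ u^1·cos(4u) du.
Now integrate by parts 1 time.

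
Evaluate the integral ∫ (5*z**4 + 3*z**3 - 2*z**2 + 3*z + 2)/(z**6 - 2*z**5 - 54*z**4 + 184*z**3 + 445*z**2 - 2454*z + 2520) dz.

Factor the denominator: (z - 5)*(z - 3)**2*(z - 2)*(z + 4)*(z + 7).
Partial-fraction decomposition: -10859/(32400*(z + 7)) + 523/(3969*(z + 4)) - 52/(81*(z - 2)) - 4483/(2450*(z - 3)) - 479/(140*(z - 3)**2) + 3467/(1296*(z - 5)).
Integrate each term; A/(z−a) gives A·log|z−a|; A/(z−a)² gives −A/(z−a).

3467*log(z - 5)/1296 - 4483*log(z - 3)/2450 - 52*log(z - 2)/81 + 523*log(z + 4)/3969 - 10859*log(z + 7)/32400 + 479/(140*z - 420) + C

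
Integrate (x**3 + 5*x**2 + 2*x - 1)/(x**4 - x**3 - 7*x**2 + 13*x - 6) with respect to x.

Factor the denominator: (x - 2)*(x - 1)**2*(x + 3).
Partial-fraction decomposition: -11/(80*(x + 3)) - 81/(16*(x - 1)) - 7/(4*(x - 1)**2) + 31/(5*(x - 2)).
Integrate each term; A/(x−a) gives A·log|x−a|; A/(x−a)² gives −A/(x−a).

31*log(x - 2)/5 - 81*log(x - 1)/16 - 11*log(x + 3)/80 + 7/(4*x - 4) + C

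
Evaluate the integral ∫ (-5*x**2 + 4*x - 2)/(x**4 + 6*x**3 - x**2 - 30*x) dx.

Factor the denominator: x*(x - 2)*(x + 3)*(x + 5).
Partial-fraction decomposition: 21/(10*(x + 5)) - 59/(30*(x + 3)) - 1/(5*(x - 2)) + 1/(15*x).
Integrate each term: A/(x−a) contributes A·log|x−a|.

log(x)/15 - log(x - 2)/5 - 59*log(x + 3)/30 + 21*log(x + 5)/10 + C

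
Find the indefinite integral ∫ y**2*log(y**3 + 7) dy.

y**3*log(y**3 + 7)/3 - y**3/3 + 7*log(y**3 + 7)/3 + C

Let u = y**3 + 7, so du = (3*y**2) dy.
The integral becomes (1/3)·∫ log(u) du; integrate by parts with u′=log(u), dv′=du.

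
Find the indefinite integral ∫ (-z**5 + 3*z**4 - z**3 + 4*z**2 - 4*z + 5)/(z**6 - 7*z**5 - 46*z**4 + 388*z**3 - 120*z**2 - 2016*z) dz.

Factor the denominator: z*(z - 6)**2*(z - 4)*(z + 2)*(z + 7).
Partial-fraction decomposition: -24582/(65065*(z + 7)) + 39/(1280*(z + 2)) - 89/(352*(z - 4)) - 154715/(389376*(z - 6)) - 3979/(1248*(z - 6)**2) - 5/(2016*z).
Integrate each term; A/(z−a) gives A·log|z−a|; A/(z−a)² gives −A/(z−a).

-5*log(z)/2016 - 154715*log(z - 6)/389376 - 89*log(z - 4)/352 + 39*log(z + 2)/1280 - 24582*log(z + 7)/65065 + 3979/(1248*z - 7488) + C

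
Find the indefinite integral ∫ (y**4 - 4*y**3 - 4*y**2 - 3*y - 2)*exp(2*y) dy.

Use integration by parts with u = y**4 - 4*y**3 - 4*y**2 - 3*y - 2, dv = exp(2*y) dy, so v = exp(2*y)/2.
Apply parts 4 times (tabular method): alternate signs, differentiate u down to 0, integrate dv up.

(y**4 - 6*y**3 + 5*y**2 - 8*y + 2)*exp(2*y)/2 + C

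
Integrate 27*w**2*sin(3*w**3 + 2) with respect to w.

Let u = 3*w**3 + 2, so du = (9*w**2) dw.
Rewriting, the integral becomes 3·∫ sin(u) du = 3·-cos(u).
Substituting back, u = 3*w**3 + 2.

-3*cos(3*w**3 + 2) + C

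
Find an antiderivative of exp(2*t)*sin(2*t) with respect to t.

Let I denote the integral. Integrate by parts with u = sin(2*t), dv = exp(2*t) dt, so v = exp(2*t)/2: I = exp(2*t)*sin(2*t)/2 − ∫ exp(2*t)*cos(2*t) dt.
Apply parts again with u = cos(2*t), dv = exp(2*t) dt: ∫ exp(2*t)*cos(2*t) dt = exp(2*t)*cos(2*t)/2 + I. Substituting back brings back I: I = exp(2*t)*sin(2*t)/2 - exp(2*t)*cos(2*t)/2 − I.
Solving for I: (1 + 1)·I equals the remaining terms, so I = (1/2)·(exp(2*t)*sin(2*t)/2 - exp(2*t)*cos(2*t)/2).

exp(2*t)*sin(2*t)/4 - exp(2*t)*cos(2*t)/4 + C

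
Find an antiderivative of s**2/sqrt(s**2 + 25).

s*sqrt(s**2 + 25)/2 - 25*log(s + sqrt(s**2 + 25))/2 + C

Substitute s = 5·tan(θ), so ds = 5·sec(θ)^2 dθ and the radical becomes sqrt(s**2 + 25) = 5·sec(θ) by the Pythagorean identity.
Integrate the resulting trig expression in θ, then back-substitute tan(θ) = s/5, sec(θ) = sqrt(s**2 + 25)/5 (absorbing any constant into C).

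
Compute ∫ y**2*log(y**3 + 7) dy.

Let u = y**3 + 7, so du = (3*y**2) dy.
The integral becomes (1/3)·∫ log(u) du; integrate by parts with u′=log(u), dv′=du.

y**3*log(y**3 + 7)/3 - y**3/3 + 7*log(y**3 + 7)/3 + C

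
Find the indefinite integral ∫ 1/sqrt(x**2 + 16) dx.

Substitute x = 4·tan(θ), so dx = 4·sec(θ)^2 dθ and the radical becomes sqrt(x**2 + 16) = 4·sec(θ) by the Pythagorean identity.
Integrate the resulting trig expression in θ, then back-substitute tan(θ) = x/4, sec(θ) = sqrt(x**2 + 16)/4 (absorbing any constant into C).

log(x + sqrt(x**2 + 16)) + C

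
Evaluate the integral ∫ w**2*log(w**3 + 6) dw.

w**3*log(w**3 + 6)/3 - w**3/3 + 2*log(w**3 + 6) + C

Let u = w**3 + 6, so du = (3*w**2) dw.
The integral becomes (1/3)·∫ log(u) du; integrate by parts with u′=log(u), dv′=du.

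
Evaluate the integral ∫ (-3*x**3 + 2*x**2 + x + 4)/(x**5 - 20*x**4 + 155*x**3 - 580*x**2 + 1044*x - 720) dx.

Factor the denominator: (x - 6)*(x - 5)*(x - 4)*(x - 3)*(x - 2).
Partial-fraction decomposition: -5/(12*(x - 2)) + 28/(3*(x - 3)) - 38/(x - 4) + 158/(3*(x - 5)) - 283/(12*(x - 6)).
Integrate each term: A/(x−a) contributes A·log|x−a|.

-283*log(x - 6)/12 + 158*log(x - 5)/3 - 38*log(x - 4) + 28*log(x - 3)/3 - 5*log(x - 2)/12 + C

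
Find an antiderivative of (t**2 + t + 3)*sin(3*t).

-t**2*cos(3*t)/3 + 2*t*sin(3*t)/9 - t*cos(3*t)/3 + sin(3*t)/9 - 25*cos(3*t)/27 + C

Use integration by parts with u = t**2 + t + 3, dv = sin(3*t) dt, so v = -cos(3*t)/3.
Apply parts 2 times (tabular method): alternate signs, differentiate u down to 0, integrate dv up.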